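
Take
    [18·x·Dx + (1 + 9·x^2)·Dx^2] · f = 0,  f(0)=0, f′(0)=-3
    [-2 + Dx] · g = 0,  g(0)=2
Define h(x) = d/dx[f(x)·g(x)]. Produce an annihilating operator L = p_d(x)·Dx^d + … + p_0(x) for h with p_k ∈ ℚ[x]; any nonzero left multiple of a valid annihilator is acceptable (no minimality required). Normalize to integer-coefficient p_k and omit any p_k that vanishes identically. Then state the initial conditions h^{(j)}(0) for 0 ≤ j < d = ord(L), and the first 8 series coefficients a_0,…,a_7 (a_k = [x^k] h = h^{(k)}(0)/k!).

L = (-14 - 72·x + 558·x^2 - 648·x^3 + 324·x^4) + (5 + 54·x - 315·x^2 + 486·x^3 - 324·x^4)·Dx + (1 - 9·x + 18·x^2 - 81·x^3 + 81·x^4)·Dx^2  (order 2).
h: a_k = -6, -24, 18, 112, -326, -1032, 46402/15, 188960/21, …
ICs: h(0) = -6, h′(0) = -24.

f: a_k = 0, -3, 0, 9, 0, -243/5, 0, 2187/7, …
g: a_k = 2, 4, 4, 8/3, 4/3, 8/15, 8/45, 16/315, …
Sym-product of L_f,L_g gives L₀ (≤ ord 2).
Derive L from L₀ (diff closure).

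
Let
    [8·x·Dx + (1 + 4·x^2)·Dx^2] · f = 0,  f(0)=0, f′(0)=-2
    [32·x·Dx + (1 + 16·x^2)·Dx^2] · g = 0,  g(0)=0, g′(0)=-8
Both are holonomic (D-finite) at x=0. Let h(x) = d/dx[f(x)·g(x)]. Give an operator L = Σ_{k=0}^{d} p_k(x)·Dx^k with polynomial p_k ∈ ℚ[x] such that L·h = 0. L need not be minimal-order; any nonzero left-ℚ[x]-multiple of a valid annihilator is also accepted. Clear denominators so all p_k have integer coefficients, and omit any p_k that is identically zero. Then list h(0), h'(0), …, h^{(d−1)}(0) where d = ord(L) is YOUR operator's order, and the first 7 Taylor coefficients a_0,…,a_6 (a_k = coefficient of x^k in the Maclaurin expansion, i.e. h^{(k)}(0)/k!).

f: a_k = 0, -2, 0, 8/3, 0, -32/5, 0, …
g: a_k = 0, -8, 0, 128/3, 0, -2048/5, 0, …
L₀ := L_f ⊗_s L_g (sym. prod.), ord ≤ 4.
Differentiate: ansatz ord ≤ ord L₀ ⇒ L.
L = (-1536·x - 51200·x^3 - 262144·x^5 + 655360·x^7 + 6291456·x^9) + (-80 - 6592·x^2 - 92160·x^4 - 229376·x^6 + 2293760·x^8 + 9437184·x^10)·Dx + (-160·x - 4480·x^3 - 30720·x^5 + 69632·x^7 + 1310720·x^9 + 3145728·x^11)·Dx^2 + (-1 - 40·x^2 - 464·x^4 + 29696·x^8 + 163840·x^10 + 262144·x^12)·Dx^3  (order 3).
h: a_k = 0, 32, 0, -1280/3, 0, 88576/15, 0, …
ICs: h(0) = 0, h′(0) = 32, h′′(0) = 0.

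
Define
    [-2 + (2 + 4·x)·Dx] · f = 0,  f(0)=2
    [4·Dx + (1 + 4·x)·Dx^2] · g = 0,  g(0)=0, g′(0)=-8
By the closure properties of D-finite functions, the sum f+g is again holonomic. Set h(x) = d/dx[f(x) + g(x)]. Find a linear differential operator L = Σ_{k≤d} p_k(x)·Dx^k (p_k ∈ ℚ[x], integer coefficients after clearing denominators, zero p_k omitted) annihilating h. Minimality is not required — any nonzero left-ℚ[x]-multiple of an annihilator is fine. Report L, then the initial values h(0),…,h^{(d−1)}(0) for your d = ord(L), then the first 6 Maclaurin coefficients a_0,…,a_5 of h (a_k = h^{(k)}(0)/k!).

L = (20 + 16·x) + (29 + 104·x + 80·x^2)·Dx + (3 + 22·x + 48·x^2 + 32·x^3)·Dx^2  (order 2).
h: a_k = -6, 30, -125, 507, -8157/4, 32705/4, …
ICs: h(0) = -6, h′(0) = 30.

f: a_k = 2, 2, -1, 1, -5/4, 7/4, …
g: a_k = 0, -8, 16, -128/3, 128, -2048/5, …
Weyl lclm of L_f,L_g ⇒ L₀ (ord ≤ 3).
Differentiate: ansatz ord ≤ ord L₀ ⇒ L.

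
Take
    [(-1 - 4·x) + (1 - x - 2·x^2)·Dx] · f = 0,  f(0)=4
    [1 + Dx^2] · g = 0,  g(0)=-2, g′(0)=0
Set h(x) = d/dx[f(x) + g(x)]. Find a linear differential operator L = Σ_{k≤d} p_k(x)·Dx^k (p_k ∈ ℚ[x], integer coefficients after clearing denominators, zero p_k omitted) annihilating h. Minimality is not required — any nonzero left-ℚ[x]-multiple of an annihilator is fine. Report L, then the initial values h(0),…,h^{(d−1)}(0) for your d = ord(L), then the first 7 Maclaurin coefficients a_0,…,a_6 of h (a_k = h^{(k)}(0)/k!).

L = (270 + 1200·x + 2862·x^2 + 1860·x^3 + 1920·x^4 + 144·x^5 + 96·x^6) + (-31 - 115·x + 75·x^2 + 241·x^3 + 430·x^4 + 372·x^5 + 56·x^6 + 32·x^7)·Dx + (270 + 1200·x + 2862·x^2 + 1860·x^3 + 1920·x^4 + 144·x^5 + 96·x^6)·Dx^2 + (-31 - 115·x + 75·x^2 + 241·x^3 + 430·x^4 + 372·x^5 + 56·x^6 + 32·x^7)·Dx^3  (order 3).
h: a_k = 4, 26, 60, 527/3, 420, 61921/60, 2380, …
ICs: h(0) = 4, h′(0) = 26, h′′(0) = 120.

f: a_k = 4, 4, 12, 20, 44, 84, 172, …
g: a_k = -2, 0, 1, 0, -1/12, 0, 1/360, …
Weyl lclm of L_f,L_g ⇒ L₀ (ord ≤ 3).
Differentiate: ansatz ord ≤ ord L₀ ⇒ L.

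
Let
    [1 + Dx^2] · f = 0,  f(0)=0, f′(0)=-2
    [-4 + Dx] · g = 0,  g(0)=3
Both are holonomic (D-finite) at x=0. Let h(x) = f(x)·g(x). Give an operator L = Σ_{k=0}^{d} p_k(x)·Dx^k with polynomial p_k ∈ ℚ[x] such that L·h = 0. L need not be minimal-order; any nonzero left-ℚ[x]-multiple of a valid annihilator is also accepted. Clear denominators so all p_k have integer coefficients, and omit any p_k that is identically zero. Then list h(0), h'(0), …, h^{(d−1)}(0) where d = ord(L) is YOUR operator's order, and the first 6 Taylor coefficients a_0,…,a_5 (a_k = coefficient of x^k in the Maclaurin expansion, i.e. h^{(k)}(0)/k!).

f: a_k = 0, -2, 0, 1/3, 0, -1/60, …
g: a_k = 3, 12, 24, 32, 32, 128/5, …
L₀ := L_f ⊗_s L_g (sym. prod.), ord ≤ 2.
L = 17 - 8·Dx + Dx^2  (order 2).
h: a_k = 0, -6, -24, -47, -60, -1121/20, …
ICs: h(0) = 0, h′(0) = -6.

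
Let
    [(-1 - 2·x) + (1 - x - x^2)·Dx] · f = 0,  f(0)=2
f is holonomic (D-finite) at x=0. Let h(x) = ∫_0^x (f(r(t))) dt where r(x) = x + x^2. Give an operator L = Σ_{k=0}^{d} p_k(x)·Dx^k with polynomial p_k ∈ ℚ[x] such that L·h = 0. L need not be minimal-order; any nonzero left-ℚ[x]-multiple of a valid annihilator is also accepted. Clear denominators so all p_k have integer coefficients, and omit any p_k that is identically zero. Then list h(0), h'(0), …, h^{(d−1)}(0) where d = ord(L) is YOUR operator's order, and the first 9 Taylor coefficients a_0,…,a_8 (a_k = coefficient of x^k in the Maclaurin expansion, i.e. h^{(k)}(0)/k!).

f: a_k = 2, 2, 4, 6, 10, 16, 26, 42, 68, …
Change of var in L_f (x↦r) gives L₀.
h=∫₀ˣh₀: take L = L₀·Dx.
L = (1 + 4·x + 6·x^2 + 4·x^3)·Dx + (-1 + x + 2·x^2 + 2·x^3 + x^4)·Dx^2  (order 2).
h: a_k = 0, 2, 1, 2, 7/2, 32/5, 37/3, 172/7, 199/4, …
ICs: h(0) = 0, h′(0) = 2.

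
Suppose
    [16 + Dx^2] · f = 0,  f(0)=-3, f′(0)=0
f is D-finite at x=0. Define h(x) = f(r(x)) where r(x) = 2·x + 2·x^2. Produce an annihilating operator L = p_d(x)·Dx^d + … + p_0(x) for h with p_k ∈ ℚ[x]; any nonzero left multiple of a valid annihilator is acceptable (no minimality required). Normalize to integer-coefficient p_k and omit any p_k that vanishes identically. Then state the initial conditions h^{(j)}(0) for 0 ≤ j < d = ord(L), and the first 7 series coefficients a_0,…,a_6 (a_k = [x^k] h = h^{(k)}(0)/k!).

L = (64 + 384·x + 768·x^2 + 512·x^3) - 2·Dx + (1 + 2·x)·Dx^2  (order 2).
h: a_k = -3, 0, 96, 192, -416, -2048, -29696/15, …
ICs: h(0) = -3, h′(0) = 0.

f: a_k = -3, 0, 24, 0, -32, 0, 256/15, …
h₀=f(r): pull back L_f along r ⇒ L₀.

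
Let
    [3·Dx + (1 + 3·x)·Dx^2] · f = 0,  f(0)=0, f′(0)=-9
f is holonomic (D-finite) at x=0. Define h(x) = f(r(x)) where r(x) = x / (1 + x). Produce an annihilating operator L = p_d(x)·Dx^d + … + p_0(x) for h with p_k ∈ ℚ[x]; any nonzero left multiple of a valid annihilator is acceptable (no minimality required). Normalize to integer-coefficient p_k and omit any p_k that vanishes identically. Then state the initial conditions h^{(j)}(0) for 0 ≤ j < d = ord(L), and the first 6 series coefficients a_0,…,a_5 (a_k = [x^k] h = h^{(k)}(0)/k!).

f: a_k = 0, -9, 27/2, -27, 243/4, -729/5, …
L₀ from L_f via x↦r, Dx↦r'^{-1}Dx.
L = (5 + 8·x)·Dx + (1 + 5·x + 4·x^2)·Dx^2  (order 2).
h: a_k = 0, -9, 45/2, -63, 765/4, -3069/5, …
ICs: h(0) = 0, h′(0) = -9.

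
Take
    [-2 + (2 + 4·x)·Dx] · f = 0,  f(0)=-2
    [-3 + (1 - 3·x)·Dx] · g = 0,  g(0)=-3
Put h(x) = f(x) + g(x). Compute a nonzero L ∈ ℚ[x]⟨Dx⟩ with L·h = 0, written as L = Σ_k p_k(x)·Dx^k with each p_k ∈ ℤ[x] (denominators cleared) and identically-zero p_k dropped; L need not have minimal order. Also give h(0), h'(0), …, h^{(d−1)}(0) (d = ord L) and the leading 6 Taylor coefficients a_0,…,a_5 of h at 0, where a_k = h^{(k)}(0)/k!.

f: a_k = -2, -2, 1, -1, 5/4, -7/4, …
g: a_k = -3, -9, -27, -81, -243, -729, …
L₀ := lclm(L_f,L_g); ord L₀ ≤ 1+1.
L = (21 + 27·x) + (-19 - 66·x - 81·x^2)·Dx + (2 + 7·x - 21·x^2 - 54·x^3)·Dx^2  (order 2).
h: a_k = -5, -11, -26, -82, -967/4, -2923/4, …
ICs: h(0) = -5, h′(0) = -11.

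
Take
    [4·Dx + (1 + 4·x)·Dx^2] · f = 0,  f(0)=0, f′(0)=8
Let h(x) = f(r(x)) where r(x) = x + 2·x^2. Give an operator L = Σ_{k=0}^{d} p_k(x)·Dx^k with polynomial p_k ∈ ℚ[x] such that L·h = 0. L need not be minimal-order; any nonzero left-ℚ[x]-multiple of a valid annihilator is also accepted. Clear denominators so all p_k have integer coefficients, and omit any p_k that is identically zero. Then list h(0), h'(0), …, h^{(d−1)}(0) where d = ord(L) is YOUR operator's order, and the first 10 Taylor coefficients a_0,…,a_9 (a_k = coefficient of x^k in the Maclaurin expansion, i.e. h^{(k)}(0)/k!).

L = (16·x + 32·x^2)·Dx + (1 + 8·x + 24·x^2 + 32·x^3)·Dx^2  (order 2).
h: a_k = 0, 8, 0, -64/3, 64, -512/5, 0, 4096/7, -2048, 32768/9, …
ICs: h(0) = 0, h′(0) = 8.

f: a_k = 0, 8, -16, 128/3, -128, 2048/5, -4096/3, 32768/7, -16384, 524288/9, …
f∘r: x↦r, Dx↦Dx/r' in L_f ⇒ L₀.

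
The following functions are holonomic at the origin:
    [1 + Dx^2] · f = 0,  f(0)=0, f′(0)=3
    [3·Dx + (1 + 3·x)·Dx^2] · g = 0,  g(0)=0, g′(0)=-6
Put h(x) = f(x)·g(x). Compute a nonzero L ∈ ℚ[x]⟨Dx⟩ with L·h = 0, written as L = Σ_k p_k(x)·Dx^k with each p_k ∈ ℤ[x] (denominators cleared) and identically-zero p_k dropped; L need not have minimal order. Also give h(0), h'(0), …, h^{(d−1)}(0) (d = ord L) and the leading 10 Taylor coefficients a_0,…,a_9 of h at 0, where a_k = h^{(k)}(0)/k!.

f: a_k = 0, 3, 0, -1/2, 0, 1/40, 0, -1/1680, 0, 1/120960, …
g: a_k = 0, -6, 9, -18, 81/2, -486/5, 243, -4374/7, 6561/4, -4374, …
Product ⇒ symmetric product L₀, ord ≤ 4.
L = (-203 - 222·x - 189·x^2 + 432·x^3 + 324·x^4) + (-84 - 108·x + 648·x^2 + 648·x^3)·Dx + (-208 - 228·x - 54·x^2 + 864·x^3 + 648·x^4)·Dx^2 + (-84 - 108·x + 648·x^2 + 648·x^3)·Dx^3 + (-5 - 6·x + 135·x^2 + 432·x^3 + 324·x^4)·Dx^4  (order 4).
h: a_k = 0, 0, -18, 27, -51, 117, -1131/4, 28359/40, -511397/280, 168009/35, …
ICs: h(0) = 0, h′(0) = 0, h′′(0) = -36, h′′′(0) = 162.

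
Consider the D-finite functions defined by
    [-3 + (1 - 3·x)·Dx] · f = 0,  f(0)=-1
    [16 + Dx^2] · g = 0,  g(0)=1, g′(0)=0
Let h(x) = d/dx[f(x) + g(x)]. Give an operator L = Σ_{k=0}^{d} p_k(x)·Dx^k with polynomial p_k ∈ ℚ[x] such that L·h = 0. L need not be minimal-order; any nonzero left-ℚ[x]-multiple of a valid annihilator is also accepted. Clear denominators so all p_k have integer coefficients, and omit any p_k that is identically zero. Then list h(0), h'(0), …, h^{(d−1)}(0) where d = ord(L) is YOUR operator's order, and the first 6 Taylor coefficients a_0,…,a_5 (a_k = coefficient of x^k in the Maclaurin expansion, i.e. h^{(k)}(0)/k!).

f: a_k = -1, -3, -9, -27, -81, -243, …
g: a_k = 1, 0, -8, 0, 32/3, 0, …
Weyl lclm of L_f,L_g ⇒ L₀ (ord ≤ 3).
Derive L from L₀ (diff closure).
L = (5952 - 4608·x + 6912·x^2) + (-560 + 2448·x - 3456·x^2 + 3456·x^3)·Dx + (372 - 288·x + 432·x^2)·Dx^2 + (-35 + 153·x - 216·x^2 + 216·x^3)·Dx^3  (order 3).
h: a_k = -3, -34, -81, -844/3, -1215, -66122/15, …
ICs: h(0) = -3, h′(0) = -34, h′′(0) = -162.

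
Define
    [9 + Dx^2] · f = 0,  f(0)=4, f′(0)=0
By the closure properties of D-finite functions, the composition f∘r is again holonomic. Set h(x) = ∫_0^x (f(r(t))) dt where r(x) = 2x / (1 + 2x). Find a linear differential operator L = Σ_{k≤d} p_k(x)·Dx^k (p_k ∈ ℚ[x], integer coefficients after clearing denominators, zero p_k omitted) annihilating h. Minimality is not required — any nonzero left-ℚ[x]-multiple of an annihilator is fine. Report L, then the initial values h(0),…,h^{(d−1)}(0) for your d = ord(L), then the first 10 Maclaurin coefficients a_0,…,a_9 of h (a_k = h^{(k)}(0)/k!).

f: a_k = 4, 0, -18, 0, 27/2, 0, -81/20, 0, 729/1120, 0, …
f∘r: x↦r, Dx↦Dx/r' in L_f ⇒ L₀.
h=∫₀ˣh₀: take L = L₀·Dx.
L = 36·Dx + (4 + 24·x + 48·x^2 + 32·x^3)·Dx^2 + (1 + 8·x + 24·x^2 + 32·x^3 + 16·x^4)·Dx^3  (order 3).
h: a_k = 0, 4, 0, -24, 72, -648/5, 96, 1872/5, -11016/5, 260936/35, …
ICs: h(0) = 0, h′(0) = 4, h′′(0) = 0.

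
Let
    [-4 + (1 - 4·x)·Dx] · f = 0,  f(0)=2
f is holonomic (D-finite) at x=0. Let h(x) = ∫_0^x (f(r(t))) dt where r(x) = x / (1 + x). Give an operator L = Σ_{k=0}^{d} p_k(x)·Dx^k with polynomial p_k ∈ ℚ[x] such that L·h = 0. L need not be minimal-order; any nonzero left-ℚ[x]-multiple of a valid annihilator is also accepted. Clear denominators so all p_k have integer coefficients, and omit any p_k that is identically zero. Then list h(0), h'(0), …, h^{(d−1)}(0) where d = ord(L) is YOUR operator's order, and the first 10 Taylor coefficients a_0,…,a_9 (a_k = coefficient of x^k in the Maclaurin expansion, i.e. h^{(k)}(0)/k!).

f: a_k = 2, 8, 32, 128, 512, 2048, 8192, 32768, 131072, 524288, …
L₀ from L_f via x↦r, Dx↦r'^{-1}Dx.
h=∫₀ˣh₀: take L = L₀·Dx.
L = 4·Dx + (-1 + 2·x + 3·x^2)·Dx^2  (order 2).
h: a_k = 0, 2, 4, 8, 18, 216/5, 108, 1944/7, 729, 1944, …
ICs: h(0) = 0, h′(0) = 2.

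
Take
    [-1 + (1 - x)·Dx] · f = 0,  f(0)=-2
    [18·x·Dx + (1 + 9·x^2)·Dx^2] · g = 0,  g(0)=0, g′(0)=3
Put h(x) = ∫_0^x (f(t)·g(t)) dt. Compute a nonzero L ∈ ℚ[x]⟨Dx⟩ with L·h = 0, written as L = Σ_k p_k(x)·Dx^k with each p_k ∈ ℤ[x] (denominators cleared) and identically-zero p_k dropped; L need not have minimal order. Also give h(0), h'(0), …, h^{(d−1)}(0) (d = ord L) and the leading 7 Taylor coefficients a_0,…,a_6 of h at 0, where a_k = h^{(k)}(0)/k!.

L = 18·x·Dx + (2 - 18·x + 36·x^2)·Dx^2 + (-1 + x - 9·x^2 + 9·x^3)·Dx^3  (order 3).
h: a_k = 0, 0, -3, -2, 3, 12/5, -71/5, …
ICs: h(0) = 0, h′(0) = 0, h′′(0) = -6.

f: a_k = -2, -2, -2, -2, -2, -2, -2, …
g: a_k = 0, 3, 0, -9, 0, 243/5, 0, …
f·g: L₀ = L_f ⊗_s L_g, ord ≤ 1·2.
∫: right-multiply L₀ by Dx.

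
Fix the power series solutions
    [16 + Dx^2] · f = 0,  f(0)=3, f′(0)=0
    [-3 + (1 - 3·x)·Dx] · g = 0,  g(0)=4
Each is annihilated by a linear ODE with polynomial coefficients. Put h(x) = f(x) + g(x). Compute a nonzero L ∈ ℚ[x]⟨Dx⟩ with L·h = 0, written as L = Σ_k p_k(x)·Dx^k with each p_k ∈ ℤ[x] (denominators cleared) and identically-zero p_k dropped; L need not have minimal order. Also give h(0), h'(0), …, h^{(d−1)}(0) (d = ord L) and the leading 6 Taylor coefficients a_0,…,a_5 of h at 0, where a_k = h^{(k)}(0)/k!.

L = (-1680 + 2304·x - 3456·x^2) + (272 - 1584·x + 3456·x^2 - 3456·x^3)·Dx + (-105 + 144·x - 216·x^2)·Dx^2 + (17 - 99·x + 216·x^2 - 216·x^3)·Dx^3  (order 3).
h: a_k = 7, 12, 12, 108, 356, 972, …
ICs: h(0) = 7, h′(0) = 12, h′′(0) = 24.

f: a_k = 3, 0, -24, 0, 32, 0, …
g: a_k = 4, 12, 36, 108, 324, 972, …
f+g: L₀ = lclm(L_f,L_g), ord ≤ 2+1.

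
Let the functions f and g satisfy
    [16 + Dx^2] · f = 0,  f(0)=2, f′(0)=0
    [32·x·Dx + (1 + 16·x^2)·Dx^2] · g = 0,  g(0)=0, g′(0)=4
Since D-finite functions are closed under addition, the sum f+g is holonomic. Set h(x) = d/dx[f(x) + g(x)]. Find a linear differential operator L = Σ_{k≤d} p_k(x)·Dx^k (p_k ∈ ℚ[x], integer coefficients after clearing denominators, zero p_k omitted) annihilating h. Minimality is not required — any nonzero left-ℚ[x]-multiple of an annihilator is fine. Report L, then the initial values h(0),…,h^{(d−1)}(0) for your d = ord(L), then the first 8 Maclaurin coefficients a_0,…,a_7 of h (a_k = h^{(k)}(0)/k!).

f: a_k = 2, 0, -16, 0, 64/3, 0, -512/45, 0, …
g: a_k = 0, 4, 0, -64/3, 0, 1024/5, 0, -16384/7, …
h₀=f+g: left-lcm gives L₀, ord ≤ 4.
Differentiate: ansatz ord ≤ ord L₀ ⇒ L.
L = (-5632·x + 114688·x^3 + 131072·x^5) + (-16 + 1792·x^2 + 36864·x^4 + 65536·x^6)·Dx + (-352·x + 7168·x^3 + 8192·x^5)·Dx^2 + (-1 + 112·x^2 + 2304·x^4 + 4096·x^6)·Dx^3  (order 3).
h: a_k = 4, -32, -64, 256/3, 1024, -1024/15, -16384, 8192/315, …
ICs: h(0) = 4, h′(0) = -32, h′′(0) = -128.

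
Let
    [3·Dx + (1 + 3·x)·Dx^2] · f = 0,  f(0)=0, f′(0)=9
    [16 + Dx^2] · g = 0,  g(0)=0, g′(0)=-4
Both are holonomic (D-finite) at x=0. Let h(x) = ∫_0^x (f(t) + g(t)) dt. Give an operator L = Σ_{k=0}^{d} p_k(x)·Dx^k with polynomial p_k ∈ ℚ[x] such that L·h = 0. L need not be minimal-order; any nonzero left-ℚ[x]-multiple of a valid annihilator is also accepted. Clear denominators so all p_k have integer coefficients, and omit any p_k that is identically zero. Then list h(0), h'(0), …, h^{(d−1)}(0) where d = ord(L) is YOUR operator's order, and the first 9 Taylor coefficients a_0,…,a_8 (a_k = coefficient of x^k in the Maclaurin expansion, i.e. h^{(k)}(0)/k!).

L = (1680 + 2304·x + 3456·x^2)·Dx^2 + (272 + 1584·x + 3456·x^2 + 3456·x^3)·Dx^3 + (105 + 144·x + 216·x^2)·Dx^4 + (17 + 99·x + 216·x^2 + 216·x^3)·Dx^5  (order 5).
h: a_k = 0, 0, 5/2, -9/2, 113/12, -243/20, 2059/90, -729/14, 296269/2520, …
ICs: h(0) = 0, h′(0) = 0, h′′(0) = 5, h′′′(0) = -27, h′′′′(0) = 226.

f: a_k = 0, 9, -27/2, 27, -243/4, 729/5, -729/2, 6561/7, -19683/8, …
g: a_k = 0, -4, 0, 32/3, 0, -128/15, 0, 1024/315, 0, …
L₀ := lclm(L_f,L_g); ord L₀ ≤ 2+2.
h=∫h₀ ⇒ L = L₀·Dx.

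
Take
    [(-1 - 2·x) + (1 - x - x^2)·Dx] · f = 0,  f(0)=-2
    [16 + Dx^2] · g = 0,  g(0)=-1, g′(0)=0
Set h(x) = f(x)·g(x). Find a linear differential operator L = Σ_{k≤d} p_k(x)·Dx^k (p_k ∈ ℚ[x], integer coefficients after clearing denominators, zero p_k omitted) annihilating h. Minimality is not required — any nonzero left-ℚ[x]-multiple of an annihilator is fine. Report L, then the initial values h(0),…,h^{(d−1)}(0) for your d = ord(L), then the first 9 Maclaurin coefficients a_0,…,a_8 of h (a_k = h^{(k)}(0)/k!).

L = (-14 + 16·x + 16·x^2) + (2 + 4·x)·Dx + (-1 + x + x^2)·Dx^2  (order 2).
h: a_k = 2, 2, -12, -10, -2/3, -32/3, -1022/45, -1502/45, -5548/105, …
ICs: h(0) = 2, h′(0) = 2.

f: a_k = -2, -2, -4, -6, -10, -16, -26, -42, -68, …
g: a_k = -1, 0, 8, 0, -32/3, 0, 256/45, 0, -512/315, …
L₀ := L_f ⊗_s L_g (sym. prod.), ord ≤ 2.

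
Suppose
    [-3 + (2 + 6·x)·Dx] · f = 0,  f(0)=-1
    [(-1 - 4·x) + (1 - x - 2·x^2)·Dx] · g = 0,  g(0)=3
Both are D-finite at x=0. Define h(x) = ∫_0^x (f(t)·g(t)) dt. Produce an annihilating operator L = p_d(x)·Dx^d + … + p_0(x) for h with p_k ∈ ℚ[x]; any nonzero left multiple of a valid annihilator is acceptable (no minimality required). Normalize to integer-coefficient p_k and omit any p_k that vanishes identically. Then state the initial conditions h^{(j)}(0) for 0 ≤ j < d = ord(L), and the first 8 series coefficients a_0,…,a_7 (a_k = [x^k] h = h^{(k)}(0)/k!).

f: a_k = -1, -3/2, 9/8, -27/16, 405/128, -1701/256, 15309/1024, -72171/2048, …
g: a_k = 3, 3, 9, 15, 33, 63, 129, 255, …
Sym-product of L_f,L_g gives L₀ (≤ ord 1).
Integrate: L := L₀·Dx.
L = (5 + 11·x + 18·x^2)·Dx + (-2 - 4·x + 10·x^2 + 12·x^3)·Dx^2  (order 2).
h: a_k = 0, -3, -15/4, -27/8, -483/64, -5241/640, -10347/512, -162093/7168, …
ICs: h(0) = 0, h′(0) = -3.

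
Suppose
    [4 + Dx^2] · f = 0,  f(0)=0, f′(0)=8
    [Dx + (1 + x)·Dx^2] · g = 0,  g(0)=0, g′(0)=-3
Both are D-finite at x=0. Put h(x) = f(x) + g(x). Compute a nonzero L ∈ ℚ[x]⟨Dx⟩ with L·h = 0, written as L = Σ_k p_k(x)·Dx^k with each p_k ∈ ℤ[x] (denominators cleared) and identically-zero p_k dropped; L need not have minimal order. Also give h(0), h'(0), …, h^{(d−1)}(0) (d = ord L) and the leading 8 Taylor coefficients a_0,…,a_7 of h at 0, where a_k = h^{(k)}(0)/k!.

f: a_k = 0, 8, 0, -16/3, 0, 16/15, 0, -32/315, …
g: a_k = 0, -3, 3/2, -1, 3/4, -3/5, 1/2, -3/7, …
Sum ⇒ L₀ = lclm(L_f,L_g) in ℚ(x)⟨Dx⟩.
L = (20 + 16·x + 8·x^2)·Dx + (12 + 28·x + 24·x^2 + 8·x^3)·Dx^2 + (5 + 4·x + 2·x^2)·Dx^3 + (3 + 7·x + 6·x^2 + 2·x^3)·Dx^4  (order 4).
h: a_k = 0, 5, 3/2, -19/3, 3/4, 7/15, 1/2, -167/315, …
ICs: h(0) = 0, h′(0) = 5, h′′(0) = 3, h′′′(0) = -38.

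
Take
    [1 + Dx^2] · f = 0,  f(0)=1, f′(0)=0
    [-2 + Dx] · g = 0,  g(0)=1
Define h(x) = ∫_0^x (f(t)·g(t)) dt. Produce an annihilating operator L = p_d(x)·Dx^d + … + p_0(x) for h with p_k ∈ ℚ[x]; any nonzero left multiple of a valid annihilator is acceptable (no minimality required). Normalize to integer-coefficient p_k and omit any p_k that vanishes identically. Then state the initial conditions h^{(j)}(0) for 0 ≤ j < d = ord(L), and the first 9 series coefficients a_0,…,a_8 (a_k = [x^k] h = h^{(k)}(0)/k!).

L = 5·Dx - 4·Dx^2 + Dx^3  (order 3).
h: a_k = 0, 1, 1, 1/2, 1/12, -7/120, -19/360, -13/560, -139/20160, …
ICs: h(0) = 0, h′(0) = 1, h′′(0) = 2.

f: a_k = 1, 0, -1/2, 0, 1/24, 0, -1/720, 0, 1/40320, …
g: a_k = 1, 2, 2, 4/3, 2/3, 4/15, 4/45, 8/315, 2/315, …
f·g: L₀ = L_f ⊗_s L_g, ord ≤ 2·1.
h=∫₀ˣh₀: take L = L₀·Dx.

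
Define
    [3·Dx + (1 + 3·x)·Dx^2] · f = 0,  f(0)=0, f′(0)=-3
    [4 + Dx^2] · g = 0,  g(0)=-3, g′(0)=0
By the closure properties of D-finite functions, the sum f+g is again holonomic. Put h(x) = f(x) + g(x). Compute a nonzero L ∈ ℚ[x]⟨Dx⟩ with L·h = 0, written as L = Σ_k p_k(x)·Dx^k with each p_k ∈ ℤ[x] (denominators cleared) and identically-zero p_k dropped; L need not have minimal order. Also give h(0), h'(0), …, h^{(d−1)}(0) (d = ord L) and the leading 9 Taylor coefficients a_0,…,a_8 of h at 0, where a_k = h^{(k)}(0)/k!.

L = (348 + 144·x + 216·x^2)·Dx + (44 + 180·x + 216·x^2 + 216·x^3)·Dx^2 + (87 + 36·x + 54·x^2)·Dx^3 + (11 + 45·x + 54·x^2 + 54·x^3)·Dx^4  (order 4).
h: a_k = -3, -3, 21/2, -9, 73/4, -243/5, 3653/30, -2187/7, 688889/840, …
ICs: h(0) = -3, h′(0) = -3, h′′(0) = 21, h′′′(0) = -54.

f: a_k = 0, -3, 9/2, -9, 81/4, -243/5, 243/2, -2187/7, 6561/8, …
g: a_k = -3, 0, 6, 0, -2, 0, 4/15, 0, -2/105, …
L₀ := lclm(L_f,L_g); ord L₀ ≤ 2+2.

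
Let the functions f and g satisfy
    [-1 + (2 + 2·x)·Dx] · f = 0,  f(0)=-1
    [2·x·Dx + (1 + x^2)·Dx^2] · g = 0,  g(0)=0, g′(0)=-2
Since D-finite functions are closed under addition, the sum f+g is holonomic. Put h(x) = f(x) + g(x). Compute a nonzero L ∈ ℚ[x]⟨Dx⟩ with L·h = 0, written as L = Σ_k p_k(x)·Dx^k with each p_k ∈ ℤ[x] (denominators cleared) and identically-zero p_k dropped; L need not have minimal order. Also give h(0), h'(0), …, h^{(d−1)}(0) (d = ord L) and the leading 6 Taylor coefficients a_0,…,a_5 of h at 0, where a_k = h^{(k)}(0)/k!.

f: a_k = -1, -1/2, 1/8, -1/16, 5/128, -7/256, …
g: a_k = 0, -2, 0, 2/3, 0, -2/5, …
L₀ := lclm(L_f,L_g); ord L₀ ≤ 1+2.
L = (-4 - 10·x + 12·x^2 + 6·x^3)·Dx + (-11 - 16·x + 10·x^2 + 48·x^3 + 21·x^4)·Dx^2 + (-2 + 6·x + 12·x^2 + 12·x^3 + 14·x^4 + 6·x^5)·Dx^3  (order 3).
h: a_k = -1, -5/2, 1/8, 29/48, 5/128, -547/1280, …
ICs: h(0) = -1, h′(0) = -5/2, h′′(0) = 1/4.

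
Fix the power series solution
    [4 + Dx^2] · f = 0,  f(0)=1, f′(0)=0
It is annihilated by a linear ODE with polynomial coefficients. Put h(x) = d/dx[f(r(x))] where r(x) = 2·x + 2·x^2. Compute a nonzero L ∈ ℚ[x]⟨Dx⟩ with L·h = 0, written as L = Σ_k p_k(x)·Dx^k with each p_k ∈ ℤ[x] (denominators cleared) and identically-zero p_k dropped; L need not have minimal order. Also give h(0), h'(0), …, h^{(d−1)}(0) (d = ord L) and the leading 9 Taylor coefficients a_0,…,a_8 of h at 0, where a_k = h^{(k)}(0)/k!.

f: a_k = 1, 0, -2, 0, 2/3, 0, -4/45, 0, 2/315, …
L₀ from L_f via x↦r, Dx↦r'^{-1}Dx.
Differentiate: ansatz ord ≤ ord L₀ ⇒ L.
L = (28 + 128·x + 384·x^2 + 512·x^3 + 256·x^4) + (-6 - 12·x)·Dx + (1 + 4·x + 4·x^2)·Dx^2  (order 2).
h: a_k = 0, -16, -48, 32/3, 640/3, 5248/15, 896/15, -184064/315, -31744/35, …
ICs: h(0) = 0, h′(0) = -16.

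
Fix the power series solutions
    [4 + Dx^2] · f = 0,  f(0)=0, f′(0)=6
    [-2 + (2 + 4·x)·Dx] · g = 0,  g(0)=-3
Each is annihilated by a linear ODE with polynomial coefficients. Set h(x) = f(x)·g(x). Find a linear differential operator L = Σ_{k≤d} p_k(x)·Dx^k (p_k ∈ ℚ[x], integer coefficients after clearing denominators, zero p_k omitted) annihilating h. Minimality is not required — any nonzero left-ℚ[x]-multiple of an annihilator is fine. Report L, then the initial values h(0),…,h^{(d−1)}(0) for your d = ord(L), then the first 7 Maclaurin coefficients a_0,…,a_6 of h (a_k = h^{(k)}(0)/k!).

L = (7 + 16·x + 16·x^2) + (-2 - 4·x)·Dx + (1 + 4·x + 4·x^2)·Dx^2  (order 2).
h: a_k = 0, -18, -18, 21, 3, 57/20, -243/20, …
ICs: h(0) = 0, h′(0) = -18.

f: a_k = 0, 6, 0, -4, 0, 4/5, 0, …
g: a_k = -3, -3, 3/2, -3/2, 15/8, -21/8, 63/16, …
Product ⇒ symmetric product L₀, ord ≤ 2.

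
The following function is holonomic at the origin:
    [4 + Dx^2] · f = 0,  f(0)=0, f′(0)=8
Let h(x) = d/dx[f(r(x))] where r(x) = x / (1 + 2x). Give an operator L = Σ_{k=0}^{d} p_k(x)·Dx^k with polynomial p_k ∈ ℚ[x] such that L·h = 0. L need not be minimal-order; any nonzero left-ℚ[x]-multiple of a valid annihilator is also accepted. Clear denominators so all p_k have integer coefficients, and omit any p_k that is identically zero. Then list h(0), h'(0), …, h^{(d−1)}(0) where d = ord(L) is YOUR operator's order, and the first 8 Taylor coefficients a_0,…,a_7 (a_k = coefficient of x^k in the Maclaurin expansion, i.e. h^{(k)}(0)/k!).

L = (28 + 96·x + 96·x^2) + (12 + 72·x + 144·x^2 + 96·x^3)·Dx + (1 + 8·x + 24·x^2 + 32·x^3 + 16·x^4)·Dx^2  (order 2).
h: a_k = 8, -32, 80, -128, 16/3, 960, -221792/45, 814592/45, …
ICs: h(0) = 8, h′(0) = -32.

f: a_k = 0, 8, 0, -16/3, 0, 16/15, 0, -32/315, …
Substitute x→r, Dx→(1/r')Dx; clear ⇒ L₀.
h=h₀': d/dx-closure on L₀ ⇒ L.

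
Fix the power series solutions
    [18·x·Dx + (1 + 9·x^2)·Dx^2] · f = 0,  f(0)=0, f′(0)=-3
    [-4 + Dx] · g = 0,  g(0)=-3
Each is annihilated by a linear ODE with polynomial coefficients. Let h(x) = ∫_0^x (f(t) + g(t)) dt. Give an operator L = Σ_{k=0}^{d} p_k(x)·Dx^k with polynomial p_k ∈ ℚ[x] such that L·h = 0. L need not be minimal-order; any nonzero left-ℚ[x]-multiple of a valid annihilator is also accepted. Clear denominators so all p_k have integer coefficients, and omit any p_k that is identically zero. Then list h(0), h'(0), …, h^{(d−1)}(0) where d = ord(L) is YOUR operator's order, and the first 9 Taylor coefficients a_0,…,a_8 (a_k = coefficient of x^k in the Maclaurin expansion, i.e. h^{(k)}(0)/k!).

f: a_k = 0, -3, 0, 9, 0, -243/5, 0, 2187/7, 0, …
g: a_k = -3, -12, -24, -32, -32, -128/5, -256/15, -1024/105, -512/105, …
Sum ⇒ L₀ = lclm(L_f,L_g) in ℚ(x)⟨Dx⟩.
∫: right-multiply L₀ by Dx.
L = (36 - 144·x - 972·x^2 - 1296·x^3)·Dx^2 + (-17 + 99·x^2 - 648·x^4)·Dx^3 + (2 + 9·x + 36·x^2 + 81·x^3 + 162·x^4)·Dx^4  (order 4).
h: a_k = 0, -3, -15/2, -8, -23/4, -32/5, -371/30, -256/105, 31781/840, …
ICs: h(0) = 0, h′(0) = -3, h′′(0) = -15, h′′′(0) = -48.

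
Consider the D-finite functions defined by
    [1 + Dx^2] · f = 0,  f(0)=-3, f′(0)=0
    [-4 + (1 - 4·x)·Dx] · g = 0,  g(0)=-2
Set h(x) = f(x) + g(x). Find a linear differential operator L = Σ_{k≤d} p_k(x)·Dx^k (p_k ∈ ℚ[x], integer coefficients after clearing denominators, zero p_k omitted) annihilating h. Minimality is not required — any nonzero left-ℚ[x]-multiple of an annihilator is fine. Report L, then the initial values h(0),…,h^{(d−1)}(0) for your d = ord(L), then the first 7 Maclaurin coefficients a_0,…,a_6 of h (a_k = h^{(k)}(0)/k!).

L = (-388 + 32·x - 64·x^2) + (33 - 140·x + 48·x^2 - 64·x^3)·Dx + (-388 + 32·x - 64·x^2)·Dx^2 + (33 - 140·x + 48·x^2 - 64·x^3)·Dx^3  (order 3).
h: a_k = -5, -8, -61/2, -128, -4097/8, -2048, -1966079/240, …
ICs: h(0) = -5, h′(0) = -8, h′′(0) = -61.

f: a_k = -3, 0, 3/2, 0, -1/8, 0, 1/240, …
g: a_k = -2, -8, -32, -128, -512, -2048, -8192, …
h₀=f+g: left-lcm gives L₀, ord ≤ 3.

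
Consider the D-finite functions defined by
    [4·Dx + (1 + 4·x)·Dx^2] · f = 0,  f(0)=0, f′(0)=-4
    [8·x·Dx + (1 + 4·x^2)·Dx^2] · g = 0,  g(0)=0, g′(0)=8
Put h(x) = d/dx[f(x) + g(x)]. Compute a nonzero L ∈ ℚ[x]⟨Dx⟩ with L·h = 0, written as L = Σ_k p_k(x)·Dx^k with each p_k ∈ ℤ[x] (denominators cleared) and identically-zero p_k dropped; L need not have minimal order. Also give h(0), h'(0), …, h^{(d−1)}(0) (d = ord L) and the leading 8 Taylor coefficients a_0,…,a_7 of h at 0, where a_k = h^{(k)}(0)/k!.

L = (-8 - 96·x + 96·x^2 + 128·x^3) + (-10 - 16·x - 72·x^2 + 192·x^3 + 256·x^4)·Dx + (-1 - 2·x + 8·x^2 + 8·x^3 + 48·x^4 + 64·x^5)·Dx^2  (order 2).
h: a_k = 4, 16, -96, 256, -896, 4096, -16896, 65536, …
ICs: h(0) = 4, h′(0) = 16.

f: a_k = 0, -4, 8, -64/3, 64, -1024/5, 2048/3, -16384/7, …
g: a_k = 0, 8, 0, -32/3, 0, 128/5, 0, -512/7, …
f+g: L₀ = lclm(L_f,L_g), ord ≤ 2+2.
Derive L from L₀ (diff closure).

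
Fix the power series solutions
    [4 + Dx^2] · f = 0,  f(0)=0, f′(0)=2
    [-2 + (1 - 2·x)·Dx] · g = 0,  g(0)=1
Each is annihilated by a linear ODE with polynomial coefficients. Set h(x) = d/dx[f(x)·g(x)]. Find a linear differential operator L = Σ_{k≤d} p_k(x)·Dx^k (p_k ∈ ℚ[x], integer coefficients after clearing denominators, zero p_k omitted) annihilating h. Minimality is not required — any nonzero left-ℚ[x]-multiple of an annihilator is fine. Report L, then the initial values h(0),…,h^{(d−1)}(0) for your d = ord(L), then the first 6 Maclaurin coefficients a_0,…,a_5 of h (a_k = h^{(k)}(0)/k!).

L = (-4 - 16·x + 16·x^2) + (-4 + 8·x)·Dx + (1 - 4·x + 4·x^2)·Dx^2  (order 2).
h: a_k = 2, 8, 20, 160/3, 404/3, 1616/5, …
ICs: h(0) = 2, h′(0) = 8.

f: a_k = 0, 2, 0, -4/3, 0, 4/15, …
g: a_k = 1, 2, 4, 8, 16, 32, …
Sym-product of L_f,L_g gives L₀ (≤ ord 2).
Differentiate: ansatz ord ≤ ord L₀ ⇒ L.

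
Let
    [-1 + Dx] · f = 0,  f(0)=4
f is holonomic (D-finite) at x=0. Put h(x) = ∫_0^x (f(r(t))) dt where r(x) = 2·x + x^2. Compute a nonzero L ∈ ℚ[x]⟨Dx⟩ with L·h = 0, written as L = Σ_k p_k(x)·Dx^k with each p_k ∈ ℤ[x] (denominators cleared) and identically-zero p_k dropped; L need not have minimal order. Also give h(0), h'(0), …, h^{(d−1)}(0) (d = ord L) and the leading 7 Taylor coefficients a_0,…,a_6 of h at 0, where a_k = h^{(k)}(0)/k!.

f: a_k = 4, 4, 2, 2/3, 1/6, 1/30, 1/180, …
h₀=f(r): pull back L_f along r ⇒ L₀.
∫: right-multiply L₀ by Dx.
L = (-2 - 2·x)·Dx + Dx^2  (order 2).
h: a_k = 0, 4, 4, 4, 10/3, 38/15, 26/15, …
ICs: h(0) = 0, h′(0) = 4.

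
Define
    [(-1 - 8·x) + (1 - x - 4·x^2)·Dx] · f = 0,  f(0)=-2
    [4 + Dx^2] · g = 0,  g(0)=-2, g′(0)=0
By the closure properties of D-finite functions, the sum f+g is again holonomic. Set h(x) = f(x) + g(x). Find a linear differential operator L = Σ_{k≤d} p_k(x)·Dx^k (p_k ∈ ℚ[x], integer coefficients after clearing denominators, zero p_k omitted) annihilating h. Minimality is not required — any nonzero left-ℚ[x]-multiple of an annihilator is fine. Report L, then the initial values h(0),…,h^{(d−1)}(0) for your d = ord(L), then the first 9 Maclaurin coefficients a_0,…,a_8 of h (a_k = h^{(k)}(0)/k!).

f: a_k = -2, -2, -10, -18, -58, -130, -362, -882, -2330, …
g: a_k = -2, 0, 4, 0, -4/3, 0, 8/45, 0, -4/315, …
L₀ := lclm(L_f,L_g); ord L₀ ≤ 1+2.
L = (116 + 1008·x + 968·x^2 + 2688·x^3 + 640·x^4 + 1024·x^5) + (-28 - 4·x + 8·x^2 + 200·x^3 + 480·x^4 + 384·x^5 + 512·x^6)·Dx + (29 + 252·x + 242·x^2 + 672·x^3 + 160·x^4 + 256·x^5)·Dx^2 + (-7 - x + 2·x^2 + 50·x^3 + 120·x^4 + 96·x^5 + 128·x^6)·Dx^3  (order 3).
h: a_k = -4, -2, -6, -18, -178/3, -130, -16282/45, -882, -733954/315, …
ICs: h(0) = -4, h′(0) = -2, h′′(0) = -12.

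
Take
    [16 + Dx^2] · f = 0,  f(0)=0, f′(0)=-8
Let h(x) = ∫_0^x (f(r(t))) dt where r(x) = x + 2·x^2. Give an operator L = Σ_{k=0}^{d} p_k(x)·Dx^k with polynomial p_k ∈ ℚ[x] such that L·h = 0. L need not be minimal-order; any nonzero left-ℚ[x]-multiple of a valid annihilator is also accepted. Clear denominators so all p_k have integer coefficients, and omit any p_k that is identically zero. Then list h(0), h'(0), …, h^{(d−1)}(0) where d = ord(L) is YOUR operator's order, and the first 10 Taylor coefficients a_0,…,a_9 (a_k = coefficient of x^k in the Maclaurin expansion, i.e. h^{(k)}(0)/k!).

L = (16 + 192·x + 768·x^2 + 1024·x^3)·Dx - 4·Dx^2 + (1 + 4·x)·Dx^3  (order 3).
h: a_k = 0, 0, -4, -16/3, 16/3, 128/5, 1792/45, 0, -26624/315, -57344/405, …
ICs: h(0) = 0, h′(0) = 0, h′′(0) = -8.

f: a_k = 0, -8, 0, 64/3, 0, -256/15, 0, 2048/315, 0, -4096/2835, …
f∘r: x↦r, Dx↦Dx/r' in L_f ⇒ L₀.
Integrate: L := L₀·Dx.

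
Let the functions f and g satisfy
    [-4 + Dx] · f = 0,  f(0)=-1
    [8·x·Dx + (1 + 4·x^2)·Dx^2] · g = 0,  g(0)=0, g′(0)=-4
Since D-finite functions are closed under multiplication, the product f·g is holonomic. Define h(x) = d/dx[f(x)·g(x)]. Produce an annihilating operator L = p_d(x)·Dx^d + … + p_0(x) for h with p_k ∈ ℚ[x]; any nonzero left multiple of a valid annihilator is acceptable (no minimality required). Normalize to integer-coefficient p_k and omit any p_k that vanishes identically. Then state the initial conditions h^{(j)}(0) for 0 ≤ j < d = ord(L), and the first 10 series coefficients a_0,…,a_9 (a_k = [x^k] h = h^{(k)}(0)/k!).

f: a_k = -1, -4, -8, -32/3, -32/3, -128/15, -256/45, -1024/315, -512/315, -2048/2835, …
g: a_k = 0, -4, 0, 16/3, 0, -64/5, 0, 256/7, 0, -1024/9, …
Sym-product of L_f,L_g gives L₀ (≤ ord 2).
h=h₀': d/dx-closure on L₀ ⇒ L.
L = (8 - 64·x + 224·x^2 - 256·x^3 + 256·x^4) + (-6 + 24·x - 88·x^2 + 96·x^3 - 128·x^4)·Dx + (1 - 2·x + 8·x^2 - 8·x^3 + 16·x^4)·Dx^2  (order 2).
h: a_k = 4, 32, 80, 256/3, 64, 512/3, 3328/15, -106496/315, -62464/105, 647168/405, …
ICs: h(0) = 4, h′(0) = 32.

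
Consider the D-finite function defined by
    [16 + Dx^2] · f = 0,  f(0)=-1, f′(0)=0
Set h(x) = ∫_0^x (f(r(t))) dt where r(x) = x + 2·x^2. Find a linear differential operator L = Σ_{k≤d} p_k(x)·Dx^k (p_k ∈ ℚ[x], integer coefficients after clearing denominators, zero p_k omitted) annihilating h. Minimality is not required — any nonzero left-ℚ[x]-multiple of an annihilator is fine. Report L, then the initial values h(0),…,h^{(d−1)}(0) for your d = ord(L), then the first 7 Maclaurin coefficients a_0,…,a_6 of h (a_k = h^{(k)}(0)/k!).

L = (16 + 192·x + 768·x^2 + 1024·x^3)·Dx - 4·Dx^2 + (1 + 4·x)·Dx^3  (order 3).
h: a_k = 0, -1, 0, 8/3, 8, 64/15, -128/9, …
ICs: h(0) = 0, h′(0) = -1, h′′(0) = 0.

f: a_k = -1, 0, 8, 0, -32/3, 0, 256/45, …
L₀ from L_f via x↦r, Dx↦r'^{-1}Dx.
h=∫₀ˣh₀: take L = L₀·Dx.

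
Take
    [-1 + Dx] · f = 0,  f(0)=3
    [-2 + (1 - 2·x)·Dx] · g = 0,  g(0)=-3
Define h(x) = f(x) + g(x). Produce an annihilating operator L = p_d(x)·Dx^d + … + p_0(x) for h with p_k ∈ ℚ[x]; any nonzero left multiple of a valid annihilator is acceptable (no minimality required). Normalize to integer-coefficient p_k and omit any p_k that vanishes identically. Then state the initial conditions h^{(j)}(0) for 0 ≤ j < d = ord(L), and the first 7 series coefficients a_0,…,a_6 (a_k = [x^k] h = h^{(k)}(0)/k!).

L = (6 + 4·x) + (-7 - 4·x + 4·x^2)·Dx + (1 - 4·x^2)·Dx^2  (order 2).
h: a_k = 0, -3, -21/2, -47/2, -383/8, -3839/40, -46079/240, …
ICs: h(0) = 0, h′(0) = -3.

f: a_k = 3, 3, 3/2, 1/2, 1/8, 1/40, 1/240, …
g: a_k = -3, -6, -12, -24, -48, -96, -192, …
Weyl lclm of L_f,L_g ⇒ L₀ (ord ≤ 2).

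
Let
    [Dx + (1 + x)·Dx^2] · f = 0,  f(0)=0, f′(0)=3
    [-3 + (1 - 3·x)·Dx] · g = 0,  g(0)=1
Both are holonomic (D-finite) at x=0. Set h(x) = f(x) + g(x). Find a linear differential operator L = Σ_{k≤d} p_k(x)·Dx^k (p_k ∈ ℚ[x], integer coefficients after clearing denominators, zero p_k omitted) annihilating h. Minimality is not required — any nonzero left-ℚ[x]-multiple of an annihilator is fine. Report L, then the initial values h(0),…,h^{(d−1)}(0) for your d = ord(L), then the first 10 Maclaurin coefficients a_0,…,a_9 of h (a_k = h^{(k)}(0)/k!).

f: a_k = 0, 3, -3/2, 1, -3/4, 3/5, -1/2, 3/7, -3/8, 1/3, …
g: a_k = 1, 3, 9, 27, 81, 243, 729, 2187, 6561, 19683, …
Sum ⇒ L₀ = lclm(L_f,L_g) in ℚ(x)⟨Dx⟩.
L = (-66 - 18·x)·Dx + (-52 - 120·x - 36·x^2)·Dx^2 + (7 - 11·x - 27·x^2 - 9·x^3)·Dx^3  (order 3).
h: a_k = 1, 6, 15/2, 28, 321/4, 1218/5, 1457/2, 15312/7, 52485/8, 59050/3, …
ICs: h(0) = 1, h′(0) = 6, h′′(0) = 15.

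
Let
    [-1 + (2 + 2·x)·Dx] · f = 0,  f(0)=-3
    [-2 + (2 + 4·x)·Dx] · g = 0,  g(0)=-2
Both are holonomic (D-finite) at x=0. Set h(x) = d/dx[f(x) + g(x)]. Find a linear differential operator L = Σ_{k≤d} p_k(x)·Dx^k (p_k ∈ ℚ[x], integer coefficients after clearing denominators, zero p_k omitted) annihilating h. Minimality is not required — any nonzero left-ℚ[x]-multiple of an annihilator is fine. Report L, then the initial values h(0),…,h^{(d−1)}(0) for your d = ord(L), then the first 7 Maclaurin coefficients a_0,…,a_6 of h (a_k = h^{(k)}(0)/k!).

L = -3 + (-9 - 12·x)·Dx + (-2 - 6·x - 4·x^2)·Dx^2  (order 2).
h: a_k = -7/2, 11/4, -57/16, 175/32, -2345/256, 8253/512, -59829/2048, …
ICs: h(0) = -7/2, h′(0) = 11/4.

f: a_k = -3, -3/2, 3/8, -3/16, 15/128, -21/256, 63/1024, …
g: a_k = -2, -2, 1, -1, 5/4, -7/4, 21/8, …
Weyl lclm of L_f,L_g ⇒ L₀ (ord ≤ 2).
h=h₀': d/dx-closure on L₀ ⇒ L.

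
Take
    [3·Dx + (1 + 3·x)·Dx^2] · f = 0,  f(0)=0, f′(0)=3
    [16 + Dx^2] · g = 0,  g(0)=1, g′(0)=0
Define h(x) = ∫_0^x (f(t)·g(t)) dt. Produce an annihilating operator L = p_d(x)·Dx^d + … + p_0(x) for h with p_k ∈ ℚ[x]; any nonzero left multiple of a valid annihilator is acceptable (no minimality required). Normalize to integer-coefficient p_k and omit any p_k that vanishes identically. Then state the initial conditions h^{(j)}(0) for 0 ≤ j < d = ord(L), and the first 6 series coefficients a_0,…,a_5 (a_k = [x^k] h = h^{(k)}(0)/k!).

L = (2272 + 127488·x + 781056·x^2 + 1769472·x^3 + 1327104·x^4)·Dx + (4416 + 50112·x + 165888·x^2 + 165888·x^3)·Dx^2 + (1022 + 19392·x + 102816·x^2 + 221184·x^3 + 165888·x^4)·Dx^3 + (276 + 3132·x + 10368·x^2 + 10368·x^3)·Dx^4 + (55 + 714·x + 3375·x^2 + 6912·x^3 + 5184·x^4)·Dx^5  (order 5).
h: a_k = 0, 0, 3/2, -3/2, -15/4, 63/20, …
ICs: h(0) = 0, h′(0) = 0, h′′(0) = 3, h′′′(0) = -9, h′′′′(0) = -90.

f: a_k = 0, 3, -9/2, 9, -81/4, 243/5, …
g: a_k = 1, 0, -8, 0, 32/3, 0, …
h₀=f·g: eliminate ⇒ L₀, order ≤ 2·2.
∫: right-multiply L₀ by Dx.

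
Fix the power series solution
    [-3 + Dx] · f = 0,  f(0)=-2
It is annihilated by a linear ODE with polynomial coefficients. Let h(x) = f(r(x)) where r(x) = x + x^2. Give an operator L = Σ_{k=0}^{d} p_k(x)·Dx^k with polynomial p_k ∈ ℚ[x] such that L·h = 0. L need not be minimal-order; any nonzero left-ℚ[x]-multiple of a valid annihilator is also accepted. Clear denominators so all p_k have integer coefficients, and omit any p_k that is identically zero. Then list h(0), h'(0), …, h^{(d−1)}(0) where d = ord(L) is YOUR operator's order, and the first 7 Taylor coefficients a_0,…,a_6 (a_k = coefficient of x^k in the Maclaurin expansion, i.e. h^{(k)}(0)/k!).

L = (-3 - 6·x) + Dx  (order 1).
h: a_k = -2, -6, -15, -27, -171/4, -1161/20, -2871/40, …
ICs: h(0) = -2.

f: a_k = -2, -6, -9, -9, -27/4, -81/20, -81/40, …
Change of var in L_f (x↦r) gives L₀.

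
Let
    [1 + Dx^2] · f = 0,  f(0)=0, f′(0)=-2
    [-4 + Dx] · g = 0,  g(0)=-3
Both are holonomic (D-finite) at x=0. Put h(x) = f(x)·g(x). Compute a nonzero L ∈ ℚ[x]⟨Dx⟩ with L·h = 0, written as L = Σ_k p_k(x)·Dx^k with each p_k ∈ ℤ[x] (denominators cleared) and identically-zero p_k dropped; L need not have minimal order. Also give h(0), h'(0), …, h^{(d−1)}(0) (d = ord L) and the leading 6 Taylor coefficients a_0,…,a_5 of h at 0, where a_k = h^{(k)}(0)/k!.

f: a_k = 0, -2, 0, 1/3, 0, -1/60, …
g: a_k = -3, -12, -24, -32, -32, -128/5, …
h₀=f·g: eliminate ⇒ L₀, order ≤ 2·1.
L = 17 - 8·Dx + Dx^2  (order 2).
h: a_k = 0, 6, 24, 47, 60, 1121/20, …
ICs: h(0) = 0, h′(0) = 6.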